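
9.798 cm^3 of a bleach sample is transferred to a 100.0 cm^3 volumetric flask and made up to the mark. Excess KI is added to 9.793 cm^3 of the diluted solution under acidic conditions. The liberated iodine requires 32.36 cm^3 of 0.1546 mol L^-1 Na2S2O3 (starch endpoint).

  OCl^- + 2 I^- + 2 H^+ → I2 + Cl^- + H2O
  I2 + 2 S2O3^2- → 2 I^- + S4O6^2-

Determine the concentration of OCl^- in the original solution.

n(S2O3^2-) = 0.03236 × 0.1546 = 5.003 × 10^-3 mol
n(I2) = n(S2O3^2-)/2 = 2.501 × 10^-3 mol
n(OCl^-) in the aliquot = 2.501 × 10^-3 mol (1:1 ratio)
[OCl^-]_dilute = 2.501 × 10^-3 / 0.009793 = 0.2554 mol/L
[OCl^-]_original = 0.2554 × 100.0/9.798 = 2.607 mol/L

2.607 mol/L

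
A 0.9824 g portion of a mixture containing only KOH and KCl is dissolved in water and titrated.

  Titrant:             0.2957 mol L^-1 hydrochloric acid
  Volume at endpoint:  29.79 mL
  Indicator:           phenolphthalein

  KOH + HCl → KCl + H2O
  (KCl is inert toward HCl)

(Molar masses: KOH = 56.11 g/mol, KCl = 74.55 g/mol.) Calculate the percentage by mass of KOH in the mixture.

50.31 %

n(HCl) = 0.02979 × 0.2957 = 8.809 × 10^-3 mol
Let x = n(KOH), y = n(KCl).
Titrant: 1x = 8.809 × 10^-3;  mass: 56.11x + 74.55y = 0.9824
Solving, x = 8.809 × 10^-3 mol, y = 6.548 × 10^-3 mol
mass of KOH = 8.809 × 10^-3 × 56.11 = 0.4943 g
% KOH = 0.4943 / 0.9824 × 100 = 50.31 %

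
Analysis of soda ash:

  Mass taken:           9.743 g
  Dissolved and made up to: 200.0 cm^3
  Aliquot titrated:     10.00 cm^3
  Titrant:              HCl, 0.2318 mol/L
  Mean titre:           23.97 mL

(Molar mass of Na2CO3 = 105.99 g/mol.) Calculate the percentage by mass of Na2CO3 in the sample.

Na2CO3 + 2 HCl → 2 NaCl + H2O + CO2
n(HCl) per titration = 0.02397 × 0.2318 = 5.556 × 10^-3 mol
From the 1:2 ratio, n(Na2CO3) in each aliquot = 1/2 × 5.556 × 10^-3 = 2.778 × 10^-3 mol
n(Na2CO3) in the whole flask = 2.778 × 10^-3 × 200.0/10.00 = 0.05556 mol
mass of Na2CO3 = 0.05556 × 105.99 = 5.889 g
% Na2CO3 = 5.889 / 9.743 × 100 = 60.44 %

60.44 %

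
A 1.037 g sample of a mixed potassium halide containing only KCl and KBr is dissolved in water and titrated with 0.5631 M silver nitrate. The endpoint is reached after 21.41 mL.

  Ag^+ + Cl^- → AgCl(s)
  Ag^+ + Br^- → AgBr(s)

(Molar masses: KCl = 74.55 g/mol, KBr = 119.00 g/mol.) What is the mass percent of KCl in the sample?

n(AgNO3) = 0.02141 × 0.5631 = 0.01206 mol
Let x = n(KCl), y = n(KBr).
Titrant: 1x + 1y = 0.01206;  mass: 74.55x + 119.00y = 1.037
Solving, x = 8.946 × 10^-3 mol, y = 3.110 × 10^-3 mol
mass of KCl = 8.946 × 10^-3 × 74.55 = 0.6669 g
% KCl = 0.6669 / 1.037 × 100 = 64.31 %

64.31 %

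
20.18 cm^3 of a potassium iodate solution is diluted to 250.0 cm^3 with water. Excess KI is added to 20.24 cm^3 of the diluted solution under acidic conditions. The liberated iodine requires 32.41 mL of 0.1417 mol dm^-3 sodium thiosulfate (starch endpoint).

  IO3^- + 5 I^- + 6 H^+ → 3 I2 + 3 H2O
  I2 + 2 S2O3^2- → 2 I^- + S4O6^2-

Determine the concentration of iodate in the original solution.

n(S2O3^2-) = 0.03241 × 0.1417 = 4.592 × 10^-3 mol
n(I2) = n(S2O3^2-)/2 = 2.296 × 10^-3 mol
From the 1:3 ratio, n(IO3^-) in the aliquot = 1/3 × 2.296 × 10^-3 = 7.654 × 10^-4 mol
[IO3^-]_dilute = 7.654 × 10^-4 / 0.02024 = 0.03782 mol/L
[IO3^-]_original = 0.03782 × 250.0/20.18 = 0.4685 mol/L

0.4685 mol/L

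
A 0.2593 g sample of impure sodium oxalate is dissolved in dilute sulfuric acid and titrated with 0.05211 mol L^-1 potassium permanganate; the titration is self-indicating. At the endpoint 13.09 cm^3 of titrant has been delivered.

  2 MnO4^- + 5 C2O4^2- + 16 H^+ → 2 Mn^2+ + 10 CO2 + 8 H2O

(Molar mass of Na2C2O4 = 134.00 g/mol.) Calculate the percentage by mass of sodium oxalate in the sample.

n(KMnO4) = 0.01309 L × 0.05211 mol/L = 6.821 × 10^-4 mol
From the 5:2 ratio, n(Na2C2O4) = 5/2 × 6.821 × 10^-4 = 1.705 × 10^-3 mol
mass of Na2C2O4 = 1.705 × 10^-3 × 134.00 g/mol = 0.2285 g
% Na2C2O4 = 0.2285 / 0.2593 × 100 = 88.13 %

88.13 %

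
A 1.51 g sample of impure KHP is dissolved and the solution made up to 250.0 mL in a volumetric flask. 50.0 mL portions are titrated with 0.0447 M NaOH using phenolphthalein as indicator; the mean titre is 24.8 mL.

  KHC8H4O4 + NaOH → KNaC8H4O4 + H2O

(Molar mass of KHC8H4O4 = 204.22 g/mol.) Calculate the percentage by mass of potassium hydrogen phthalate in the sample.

n(NaOH) per titration = 0.0248 × 0.0447 = 1.11 × 10^-3 mol
n(KHC8H4O4) in each aliquot = 1.11 × 10^-3 mol (1:1 ratio)
n(KHC8H4O4) in the whole flask = 1.11 × 10^-3 × 250.0/50.0 = 5.54 × 10^-3 mol
mass of KHC8H4O4 = 5.54 × 10^-3 × 204.22 = 1.13 g
% KHC8H4O4 = 1.13 / 1.51 × 100 = 75.0 %

75.0 %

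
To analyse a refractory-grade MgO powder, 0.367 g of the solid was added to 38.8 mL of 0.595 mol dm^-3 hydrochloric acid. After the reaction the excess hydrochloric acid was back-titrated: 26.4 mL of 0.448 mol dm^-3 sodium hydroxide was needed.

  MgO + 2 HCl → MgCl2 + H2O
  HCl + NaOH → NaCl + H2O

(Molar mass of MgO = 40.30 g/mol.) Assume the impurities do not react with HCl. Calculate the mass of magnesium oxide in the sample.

n(HCl) added = 0.0388 × 0.595 = 0.0231 mol
n(NaOH) used in back-titration = 0.0264 × 0.448 = 0.0118 mol
n(HCl) left over = 0.0118 mol (1:1 ratio)
n(HCl) consumed by analyte = 0.0231 − 0.0118 = 0.0113 mol
From the 1:2 ratio, n(MgO) = 1/2 × 0.0113 = 5.63 × 10^-3 mol
mass of MgO = 5.63 × 10^-3 × 40.30 = 0.227 g

0.227 g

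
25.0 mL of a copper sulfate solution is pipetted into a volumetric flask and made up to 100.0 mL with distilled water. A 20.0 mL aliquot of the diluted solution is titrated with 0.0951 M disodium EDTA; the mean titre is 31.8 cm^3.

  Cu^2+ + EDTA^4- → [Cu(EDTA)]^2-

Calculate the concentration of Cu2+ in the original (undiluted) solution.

0.605 M

n(EDTA) = 0.0318 × 0.0951 = 3.02 × 10^-3 mol
n(Cu2+) in the aliquot = 3.02 × 10^-3 mol (1:1 ratio)
[Cu2+]_dilute = 3.02 × 10^-3 / 0.0200 = 0.151 mol/L
Dilution factor = 100.0 / 25.0 = 4.000
[Cu2+]_stock = 0.151 × 4.000 = 0.605 mol/L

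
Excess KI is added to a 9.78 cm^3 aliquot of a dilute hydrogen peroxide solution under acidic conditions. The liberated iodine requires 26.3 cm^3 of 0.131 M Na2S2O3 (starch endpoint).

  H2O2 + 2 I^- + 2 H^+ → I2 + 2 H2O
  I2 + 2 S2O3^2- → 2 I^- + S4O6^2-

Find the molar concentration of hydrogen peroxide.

n(S2O3^2-) = 0.0263 × 0.131 = 3.45 × 10^-3 mol
n(I2) = n(S2O3^2-)/2 = 1.72 × 10^-3 mol
n(H2O2) in the aliquot = 1.72 × 10^-3 mol (1:1 ratio)
[H2O2] = 1.72 × 10^-3 / 0.00978 = 0.176 mol/L

0.176 M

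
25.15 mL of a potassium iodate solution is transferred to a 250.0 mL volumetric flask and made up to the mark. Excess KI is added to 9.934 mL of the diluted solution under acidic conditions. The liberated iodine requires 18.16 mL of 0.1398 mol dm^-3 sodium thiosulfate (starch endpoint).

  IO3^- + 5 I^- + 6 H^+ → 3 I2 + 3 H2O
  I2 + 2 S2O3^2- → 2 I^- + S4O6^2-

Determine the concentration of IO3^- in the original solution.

n(S2O3^2-) = 0.01816 × 0.1398 = 2.539 × 10^-3 mol
n(I2) = n(S2O3^2-)/2 = 1.269 × 10^-3 mol
From the 1:3 ratio, n(IO3^-) in the aliquot = 1/3 × 1.269 × 10^-3 = 4.231 × 10^-4 mol
[IO3^-]_dilute = 4.231 × 10^-4 / 0.009934 = 0.04259 mol/L
[IO3^-]_original = 0.04259 × 250.0/25.15 = 0.4234 mol/L

0.4234 mol/L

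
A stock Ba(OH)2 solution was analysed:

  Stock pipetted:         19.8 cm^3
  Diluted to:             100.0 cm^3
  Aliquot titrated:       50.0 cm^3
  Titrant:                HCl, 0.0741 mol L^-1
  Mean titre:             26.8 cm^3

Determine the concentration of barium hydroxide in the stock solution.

0.100 mol/L

Ba(OH)2 + 2 HCl → BaCl2 + 2 H2O
n(HCl) = 0.0268 × 0.0741 = 1.99 × 10^-3 mol
From the 1:2 ratio, n(Ba(OH)2) in the aliquot = 1/2 × 1.99 × 10^-3 = 9.93 × 10^-4 mol
[Ba(OH)2]_dilute = 9.93 × 10^-4 / 0.0500 = 0.0199 mol/L
Dilution factor = 100.0 / 19.8 = 5.051
[Ba(OH)2]_stock = 0.0199 × 5.051 = 0.100 mol/L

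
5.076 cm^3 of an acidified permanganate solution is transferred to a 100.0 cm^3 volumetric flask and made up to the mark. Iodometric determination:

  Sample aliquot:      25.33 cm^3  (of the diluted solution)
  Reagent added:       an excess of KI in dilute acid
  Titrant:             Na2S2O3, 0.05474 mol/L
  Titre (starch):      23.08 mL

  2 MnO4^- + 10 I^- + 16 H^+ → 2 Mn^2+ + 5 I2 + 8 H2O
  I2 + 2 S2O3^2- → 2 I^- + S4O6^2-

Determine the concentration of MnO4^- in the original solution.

n(S2O3^2-) = 0.02308 × 0.05474 = 1.263 × 10^-3 mol
n(I2) = n(S2O3^2-)/2 = 6.317 × 10^-4 mol
From the 2:5 ratio, n(MnO4^-) in the aliquot = 2/5 × 6.317 × 10^-4 = 2.527 × 10^-4 mol
[MnO4^-]_dilute = 2.527 × 10^-4 / 0.02533 = 0.009976 mol/L
[MnO4^-]_original = 0.009976 × 100.0/5.076 = 0.1965 mol/L

0.1965 mol/L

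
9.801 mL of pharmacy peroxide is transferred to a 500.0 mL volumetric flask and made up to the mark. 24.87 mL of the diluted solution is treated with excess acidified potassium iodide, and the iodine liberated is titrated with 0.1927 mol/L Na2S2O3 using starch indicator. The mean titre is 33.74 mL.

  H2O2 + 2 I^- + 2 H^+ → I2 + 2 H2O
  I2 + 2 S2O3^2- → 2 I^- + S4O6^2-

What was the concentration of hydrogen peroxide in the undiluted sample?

6.668 mol/L

n(S2O3^2-) = 0.03374 × 0.1927 = 6.502 × 10^-3 mol
n(I2) = n(S2O3^2-)/2 = 3.251 × 10^-3 mol
n(H2O2) in the aliquot = 3.251 × 10^-3 mol (1:1 ratio)
[H2O2]_dilute = 3.251 × 10^-3 / 0.02487 = 0.1307 mol/L
[H2O2]_original = 0.1307 × 500.0/9.801 = 6.668 mol/L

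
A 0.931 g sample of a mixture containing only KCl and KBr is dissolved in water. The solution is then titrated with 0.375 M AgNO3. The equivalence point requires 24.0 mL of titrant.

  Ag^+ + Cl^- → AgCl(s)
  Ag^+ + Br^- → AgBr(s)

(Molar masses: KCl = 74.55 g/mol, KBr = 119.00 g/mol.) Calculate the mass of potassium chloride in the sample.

n(AgNO3) = 0.0240 × 0.375 = 9.00 × 10^-3 mol
Let x = n(KCl), y = n(KBr).
Titrant: 1x + 1y = 9.00 × 10^-3;  mass: 74.55x + 119.00y = 0.931
Solving, x = 3.15 × 10^-3 mol, y = 5.85 × 10^-3 mol
mass of KCl = 3.15 × 10^-3 × 74.55 = 0.235 g

0.235 g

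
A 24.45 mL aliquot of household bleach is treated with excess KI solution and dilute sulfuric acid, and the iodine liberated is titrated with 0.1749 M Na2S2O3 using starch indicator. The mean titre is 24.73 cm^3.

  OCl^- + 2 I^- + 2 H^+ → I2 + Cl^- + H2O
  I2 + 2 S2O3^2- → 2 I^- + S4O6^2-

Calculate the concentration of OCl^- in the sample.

0.08845 M

n(S2O3^2-) = 0.02473 × 0.1749 = 4.325 × 10^-3 mol
n(I2) = n(S2O3^2-)/2 = 2.163 × 10^-3 mol
n(OCl^-) in the aliquot = 2.163 × 10^-3 mol (1:1 ratio)
[OCl^-] = 2.163 × 10^-3 / 0.02445 = 0.08845 mol/L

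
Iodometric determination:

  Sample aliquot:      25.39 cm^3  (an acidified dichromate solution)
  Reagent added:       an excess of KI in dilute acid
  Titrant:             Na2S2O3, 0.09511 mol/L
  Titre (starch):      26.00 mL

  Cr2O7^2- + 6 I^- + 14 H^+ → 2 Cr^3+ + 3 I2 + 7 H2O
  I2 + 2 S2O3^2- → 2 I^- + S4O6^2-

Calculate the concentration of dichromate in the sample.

n(S2O3^2-) = 0.02600 × 0.09511 = 2.473 × 10^-3 mol
n(I2) = n(S2O3^2-)/2 = 1.236 × 10^-3 mol
From the 1:3 ratio, n(Cr2O7^2-) in the aliquot = 1/3 × 1.236 × 10^-3 = 4.121 × 10^-4 mol
[Cr2O7^2-] = 4.121 × 10^-4 / 0.02539 = 0.01623 mol/L

0.01623 mol/L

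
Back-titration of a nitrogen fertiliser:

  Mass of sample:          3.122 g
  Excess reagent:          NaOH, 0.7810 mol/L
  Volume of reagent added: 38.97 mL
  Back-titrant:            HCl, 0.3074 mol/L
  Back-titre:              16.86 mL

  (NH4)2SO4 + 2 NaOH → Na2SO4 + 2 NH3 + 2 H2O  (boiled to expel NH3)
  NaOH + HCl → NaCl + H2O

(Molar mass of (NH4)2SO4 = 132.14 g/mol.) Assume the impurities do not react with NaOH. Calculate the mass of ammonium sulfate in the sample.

1.668 g

n(NaOH) added = 0.03897 × 0.7810 = 0.03044 mol
n(HCl) used in back-titration = 0.01686 × 0.3074 = 5.183 × 10^-3 mol
n(NaOH) left over = 5.183 × 10^-3 mol (1:1 ratio)
n(NaOH) consumed by analyte = 0.03044 − 5.183 × 10^-3 = 0.02525 mol
From the 1:2 ratio, n((NH4)2SO4) = 1/2 × 0.02525 = 0.01263 mol
mass of (NH4)2SO4 = 0.01263 × 132.14 = 1.668 g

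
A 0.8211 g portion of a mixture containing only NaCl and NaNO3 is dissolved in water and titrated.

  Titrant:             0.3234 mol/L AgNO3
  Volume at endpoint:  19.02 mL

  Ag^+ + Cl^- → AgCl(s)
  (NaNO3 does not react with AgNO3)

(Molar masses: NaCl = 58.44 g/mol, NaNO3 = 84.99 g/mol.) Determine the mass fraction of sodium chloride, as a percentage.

n(AgNO3) = 0.01902 × 0.3234 = 6.151 × 10^-3 mol
Let x = n(NaCl), y = n(NaNO3).
Titrant: 1x = 6.151 × 10^-3;  mass: 58.44x + 84.99y = 0.8211
Solving, x = 6.151 × 10^-3 mol, y = 5.432 × 10^-3 mol
mass of NaCl = 6.151 × 10^-3 × 58.44 = 0.3595 g
% NaCl = 0.3595 / 0.8211 × 100 = 43.78 %

43.78 %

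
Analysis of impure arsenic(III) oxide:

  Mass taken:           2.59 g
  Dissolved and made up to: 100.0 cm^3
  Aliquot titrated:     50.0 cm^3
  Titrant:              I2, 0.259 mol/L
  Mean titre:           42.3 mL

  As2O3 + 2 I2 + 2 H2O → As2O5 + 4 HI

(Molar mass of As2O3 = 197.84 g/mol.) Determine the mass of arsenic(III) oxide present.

n(I2) per titration = 0.0423 × 0.259 = 0.0110 mol
From the 1:2 ratio, n(As2O3) in each aliquot = 1/2 × 0.0110 = 5.48 × 10^-3 mol
n(As2O3) in the whole flask = 5.48 × 10^-3 × 100.0/50.0 = 0.0110 mol
mass of As2O3 = 0.0110 × 197.84 = 2.17 g

2.17 g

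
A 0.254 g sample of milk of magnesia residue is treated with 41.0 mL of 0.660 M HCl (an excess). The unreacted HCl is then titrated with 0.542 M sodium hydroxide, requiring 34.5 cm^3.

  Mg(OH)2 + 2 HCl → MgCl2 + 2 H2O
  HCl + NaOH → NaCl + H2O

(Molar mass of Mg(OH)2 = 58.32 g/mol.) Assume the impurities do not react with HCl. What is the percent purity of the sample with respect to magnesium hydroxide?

n(HCl) added = 0.0410 × 0.660 = 0.0271 mol
n(NaOH) used in back-titration = 0.0345 × 0.542 = 0.0187 mol
n(HCl) left over = 0.0187 mol (1:1 ratio)
n(HCl) consumed by analyte = 0.0271 − 0.0187 = 8.36 × 10^-3 mol
From the 1:2 ratio, n(Mg(OH)2) = 1/2 × 8.36 × 10^-3 = 4.18 × 10^-3 mol
mass of Mg(OH)2 = 4.18 × 10^-3 × 58.32 = 0.244 g
% Mg(OH)2 = 0.244 / 0.254 × 100 = 96.0 %

96.0 %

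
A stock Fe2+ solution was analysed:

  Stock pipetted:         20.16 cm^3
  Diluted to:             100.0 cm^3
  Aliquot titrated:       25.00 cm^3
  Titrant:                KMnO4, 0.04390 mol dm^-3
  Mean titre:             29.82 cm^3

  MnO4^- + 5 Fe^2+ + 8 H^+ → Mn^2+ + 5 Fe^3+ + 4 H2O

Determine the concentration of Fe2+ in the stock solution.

1.299 mol/L

n(KMnO4) = 0.02982 × 0.04390 = 1.309 × 10^-3 mol
From the 5:1 ratio, n(Fe2+) in the aliquot = 5/1 × 1.309 × 10^-3 = 6.545 × 10^-3 mol
[Fe2+]_dilute = 6.545 × 10^-3 / 0.02500 = 0.2618 mol/L
Dilution factor = 100.0 / 20.16 = 4.960
[Fe2+]_stock = 0.2618 × 4.960 = 1.299 mol/L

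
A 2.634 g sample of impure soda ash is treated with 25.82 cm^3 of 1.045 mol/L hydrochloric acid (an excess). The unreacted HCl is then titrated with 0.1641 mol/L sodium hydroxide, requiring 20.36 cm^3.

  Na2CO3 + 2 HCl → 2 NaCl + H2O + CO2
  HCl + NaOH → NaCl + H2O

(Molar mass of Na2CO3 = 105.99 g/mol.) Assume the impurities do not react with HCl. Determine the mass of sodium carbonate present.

1.253 g

n(HCl) added = 0.02582 × 1.045 = 0.02698 mol
n(NaOH) used in back-titration = 0.02036 × 0.1641 = 3.341 × 10^-3 mol
n(HCl) left over = 3.341 × 10^-3 mol (1:1 ratio)
n(HCl) consumed by analyte = 0.02698 − 3.341 × 10^-3 = 0.02364 mol
From the 1:2 ratio, n(Na2CO3) = 1/2 × 0.02364 = 0.01182 mol
mass of Na2CO3 = 0.01182 × 105.99 = 1.253 g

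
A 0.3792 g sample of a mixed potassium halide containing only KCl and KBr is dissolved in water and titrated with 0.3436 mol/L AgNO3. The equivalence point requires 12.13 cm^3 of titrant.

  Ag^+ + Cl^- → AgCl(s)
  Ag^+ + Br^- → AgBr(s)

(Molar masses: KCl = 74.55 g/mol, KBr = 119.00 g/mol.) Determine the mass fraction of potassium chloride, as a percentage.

n(AgNO3) = 0.01213 × 0.3436 = 4.168 × 10^-3 mol
Let x = n(KCl), y = n(KBr).
Titrant: 1x + 1y = 4.168 × 10^-3;  mass: 74.55x + 119.00y = 0.3792
Solving, x = 2.627 × 10^-3 mol, y = 1.541 × 10^-3 mol
mass of KCl = 2.627 × 10^-3 × 74.55 = 0.1959 g
% KCl = 0.1959 / 0.3792 × 100 = 51.65 %

51.65 %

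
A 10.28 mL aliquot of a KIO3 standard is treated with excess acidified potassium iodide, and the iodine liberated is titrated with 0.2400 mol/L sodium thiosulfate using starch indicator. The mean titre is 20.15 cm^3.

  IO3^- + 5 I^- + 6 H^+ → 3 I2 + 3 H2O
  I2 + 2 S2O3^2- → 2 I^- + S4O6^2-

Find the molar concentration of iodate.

0.07840 mol/L

n(S2O3^2-) = 0.02015 × 0.2400 = 4.836 × 10^-3 mol
n(I2) = n(S2O3^2-)/2 = 2.418 × 10^-3 mol
From the 1:3 ratio, n(IO3^-) in the aliquot = 1/3 × 2.418 × 10^-3 = 8.060 × 10^-4 mol
[IO3^-] = 8.060 × 10^-4 / 0.01028 = 0.07840 mol/L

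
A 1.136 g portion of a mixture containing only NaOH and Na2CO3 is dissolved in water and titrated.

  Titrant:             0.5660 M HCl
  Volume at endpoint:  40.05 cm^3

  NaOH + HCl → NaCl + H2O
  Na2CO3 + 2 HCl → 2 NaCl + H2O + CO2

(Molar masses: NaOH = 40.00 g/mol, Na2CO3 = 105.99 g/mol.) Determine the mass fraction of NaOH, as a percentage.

17.70 %

n(HCl) = 0.04005 × 0.5660 = 0.02267 mol
Let x = n(NaOH), y = n(Na2CO3).
Titrant: 1x + 2y = 0.02267;  mass: 40.00x + 105.99y = 1.136
Solving, x = 5.026 × 10^-3 mol, y = 8.821 × 10^-3 mol
mass of NaOH = 5.026 × 10^-3 × 40.00 = 0.2010 g
% NaOH = 0.2010 / 1.136 × 100 = 17.70 %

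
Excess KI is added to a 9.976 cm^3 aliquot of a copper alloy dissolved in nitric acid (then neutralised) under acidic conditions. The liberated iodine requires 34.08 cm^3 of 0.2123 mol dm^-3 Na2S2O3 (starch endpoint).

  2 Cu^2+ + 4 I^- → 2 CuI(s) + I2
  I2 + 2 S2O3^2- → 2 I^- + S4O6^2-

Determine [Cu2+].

0.7253 mol/L

n(S2O3^2-) = 0.03408 × 0.2123 = 7.235 × 10^-3 mol
n(I2) = n(S2O3^2-)/2 = 3.618 × 10^-3 mol
From the 2:1 ratio, n(Cu2+) in the aliquot = 2/1 × 3.618 × 10^-3 = 7.235 × 10^-3 mol
[Cu2+] = 7.235 × 10^-3 / 0.009976 = 0.7253 mol/L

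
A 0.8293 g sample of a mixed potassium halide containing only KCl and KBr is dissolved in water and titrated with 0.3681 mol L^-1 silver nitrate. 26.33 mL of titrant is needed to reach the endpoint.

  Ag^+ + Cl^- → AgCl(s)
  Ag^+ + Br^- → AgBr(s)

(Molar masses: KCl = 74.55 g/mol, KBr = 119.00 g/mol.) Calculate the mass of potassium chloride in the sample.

n(AgNO3) = 0.02633 × 0.3681 = 9.692 × 10^-3 mol
Let x = n(KCl), y = n(KBr).
Titrant: 1x + 1y = 9.692 × 10^-3;  mass: 74.55x + 119.00y = 0.8293
Solving, x = 7.290 × 10^-3 mol, y = 2.402 × 10^-3 mol
mass of KCl = 7.290 × 10^-3 × 74.55 = 0.5435 g

0.5435 g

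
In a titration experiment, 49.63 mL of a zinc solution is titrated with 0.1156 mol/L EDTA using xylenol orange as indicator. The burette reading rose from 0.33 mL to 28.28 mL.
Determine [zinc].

0.06510 mol/L

Zn^2+ + EDTA^4- → [Zn(EDTA)]^2-
n(EDTA) = 0.02795 L × 0.1156 mol/L = 3.231 × 10^-3 mol
n(Zn2+) = 3.231 × 10^-3 mol (1:1 mole ratio)
[Zn2+] = 3.231 × 10^-3 mol / 0.04963 L = 0.06510 mol/L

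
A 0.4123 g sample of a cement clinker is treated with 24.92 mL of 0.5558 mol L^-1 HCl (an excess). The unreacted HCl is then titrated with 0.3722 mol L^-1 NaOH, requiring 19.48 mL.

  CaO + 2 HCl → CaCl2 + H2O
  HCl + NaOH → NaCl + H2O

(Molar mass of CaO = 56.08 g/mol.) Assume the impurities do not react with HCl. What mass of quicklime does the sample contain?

0.1851 g

n(HCl) added = 0.02492 × 0.5558 = 0.01385 mol
n(NaOH) used in back-titration = 0.01948 × 0.3722 = 7.250 × 10^-3 mol
n(HCl) left over = 7.250 × 10^-3 mol (1:1 ratio)
n(HCl) consumed by analyte = 0.01385 − 7.250 × 10^-3 = 6.600 × 10^-3 mol
From the 1:2 ratio, n(CaO) = 1/2 × 6.600 × 10^-3 = 3.300 × 10^-3 mol
mass of CaO = 3.300 × 10^-3 × 56.08 = 0.1851 g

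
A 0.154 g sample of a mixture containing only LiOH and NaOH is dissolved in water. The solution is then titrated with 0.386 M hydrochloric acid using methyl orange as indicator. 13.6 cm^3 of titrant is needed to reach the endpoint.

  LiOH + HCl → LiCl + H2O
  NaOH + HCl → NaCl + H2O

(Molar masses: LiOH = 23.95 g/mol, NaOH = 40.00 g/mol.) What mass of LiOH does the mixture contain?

0.0835 g

n(HCl) = 0.0136 × 0.386 = 5.25 × 10^-3 mol
Let x = n(LiOH), y = n(NaOH).
Titrant: 1x + 1y = 5.25 × 10^-3;  mass: 23.95x + 40.00y = 0.154
Solving, x = 3.49 × 10^-3 mol, y = 1.76 × 10^-3 mol
mass of LiOH = 3.49 × 10^-3 × 23.95 = 0.0835 g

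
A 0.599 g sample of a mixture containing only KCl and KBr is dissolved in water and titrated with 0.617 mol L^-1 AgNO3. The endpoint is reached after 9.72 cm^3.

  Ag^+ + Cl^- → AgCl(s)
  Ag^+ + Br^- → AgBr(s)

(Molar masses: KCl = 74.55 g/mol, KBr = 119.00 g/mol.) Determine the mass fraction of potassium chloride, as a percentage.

32.1 %

n(AgNO3) = 0.00972 × 0.617 = 6.00 × 10^-3 mol
Let x = n(KCl), y = n(KBr).
Titrant: 1x + 1y = 6.00 × 10^-3;  mass: 74.55x + 119.00y = 0.599
Solving, x = 2.58 × 10^-3 mol, y = 3.42 × 10^-3 mol
mass of KCl = 2.58 × 10^-3 × 74.55 = 0.192 g
% KCl = 0.192 / 0.599 × 100 = 32.1 %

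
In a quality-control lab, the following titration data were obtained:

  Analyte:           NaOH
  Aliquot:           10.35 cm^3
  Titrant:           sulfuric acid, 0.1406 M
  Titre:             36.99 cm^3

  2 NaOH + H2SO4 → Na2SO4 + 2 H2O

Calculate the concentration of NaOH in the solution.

1.005 M

n(H2SO4) = 0.03699 L × 0.1406 mol/L = 5.201 × 10^-3 mol
From the 2:1 mole ratio, n(NaOH) = 2/1 × 5.201 × 10^-3 = 0.01040 mol
[NaOH] = 0.01040 mol / 0.01035 L = 1.005 mol/L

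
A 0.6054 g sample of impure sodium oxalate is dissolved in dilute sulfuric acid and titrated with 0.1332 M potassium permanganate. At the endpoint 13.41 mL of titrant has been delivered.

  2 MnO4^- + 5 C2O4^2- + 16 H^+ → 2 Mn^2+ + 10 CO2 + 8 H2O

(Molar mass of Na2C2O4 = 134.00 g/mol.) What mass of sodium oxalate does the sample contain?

n(KMnO4) = 0.01341 L × 0.1332 mol/L = 1.786 × 10^-3 mol
From the 5:2 ratio, n(Na2C2O4) = 5/2 × 1.786 × 10^-3 = 4.466 × 10^-3 mol
mass of Na2C2O4 = 4.466 × 10^-3 × 134.00 g/mol = 0.5984 g

0.5984 g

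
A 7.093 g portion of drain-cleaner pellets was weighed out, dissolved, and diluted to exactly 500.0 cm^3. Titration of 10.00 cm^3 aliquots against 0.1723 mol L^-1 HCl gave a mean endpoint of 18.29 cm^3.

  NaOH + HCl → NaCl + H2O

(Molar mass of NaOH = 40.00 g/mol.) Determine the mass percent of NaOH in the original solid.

88.86 %

n(HCl) per titration = 0.01829 × 0.1723 = 3.151 × 10^-3 mol
n(NaOH) in each aliquot = 3.151 × 10^-3 mol (1:1 ratio)
n(NaOH) in the whole flask = 3.151 × 10^-3 × 500.0/10.00 = 0.1576 mol
mass of NaOH = 0.1576 × 40.00 = 6.303 g
% NaOH = 6.303 / 7.093 × 100 = 88.86 %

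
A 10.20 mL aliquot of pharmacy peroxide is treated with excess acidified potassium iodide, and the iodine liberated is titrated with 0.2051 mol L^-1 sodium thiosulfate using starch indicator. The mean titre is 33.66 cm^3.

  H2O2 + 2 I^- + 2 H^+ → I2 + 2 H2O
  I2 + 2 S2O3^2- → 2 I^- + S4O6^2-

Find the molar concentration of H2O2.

n(S2O3^2-) = 0.03366 × 0.2051 = 6.904 × 10^-3 mol
n(I2) = n(S2O3^2-)/2 = 3.452 × 10^-3 mol
n(H2O2) in the aliquot = 3.452 × 10^-3 mol (1:1 ratio)
[H2O2] = 3.452 × 10^-3 / 0.01020 = 0.3384 mol/L

0.3384 mol/L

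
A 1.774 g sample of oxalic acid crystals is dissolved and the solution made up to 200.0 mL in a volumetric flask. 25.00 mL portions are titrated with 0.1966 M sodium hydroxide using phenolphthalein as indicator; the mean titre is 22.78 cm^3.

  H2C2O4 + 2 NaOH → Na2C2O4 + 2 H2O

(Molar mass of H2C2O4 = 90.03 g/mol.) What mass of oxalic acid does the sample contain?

n(NaOH) per titration = 0.02278 × 0.1966 = 4.479 × 10^-3 mol
From the 1:2 ratio, n(H2C2O4) in each aliquot = 1/2 × 4.479 × 10^-3 = 2.239 × 10^-3 mol
n(H2C2O4) in the whole flask = 2.239 × 10^-3 × 200.0/25.00 = 0.01791 mol
mass of H2C2O4 = 0.01791 × 90.03 = 1.613 g

1.613 g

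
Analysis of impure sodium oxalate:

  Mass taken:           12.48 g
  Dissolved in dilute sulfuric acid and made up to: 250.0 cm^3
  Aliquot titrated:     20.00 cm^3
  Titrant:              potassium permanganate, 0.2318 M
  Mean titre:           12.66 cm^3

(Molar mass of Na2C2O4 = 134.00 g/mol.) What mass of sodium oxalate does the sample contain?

2 MnO4^- + 5 C2O4^2- + 16 H^+ → 2 Mn^2+ + 10 CO2 + 8 H2O
n(KMnO4) per titration = 0.01266 × 0.2318 = 2.935 × 10^-3 mol
From the 5:2 ratio, n(Na2C2O4) in each aliquot = 5/2 × 2.935 × 10^-3 = 7.336 × 10^-3 mol
n(Na2C2O4) in the whole flask = 7.336 × 10^-3 × 250.0/20.00 = 0.09171 mol
mass of Na2C2O4 = 0.09171 × 134.00 = 12.29 g

12.29 g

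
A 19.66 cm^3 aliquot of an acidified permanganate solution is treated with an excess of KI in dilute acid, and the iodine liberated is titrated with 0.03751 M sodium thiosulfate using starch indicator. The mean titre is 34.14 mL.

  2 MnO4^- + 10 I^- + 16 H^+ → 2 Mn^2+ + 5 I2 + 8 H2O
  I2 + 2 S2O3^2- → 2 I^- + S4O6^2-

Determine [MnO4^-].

0.01303 M

n(S2O3^2-) = 0.03414 × 0.03751 = 1.281 × 10^-3 mol
n(I2) = n(S2O3^2-)/2 = 6.403 × 10^-4 mol
From the 2:5 ratio, n(MnO4^-) in the aliquot = 2/5 × 6.403 × 10^-4 = 2.561 × 10^-4 mol
[MnO4^-] = 2.561 × 10^-4 / 0.01966 = 0.01303 mol/L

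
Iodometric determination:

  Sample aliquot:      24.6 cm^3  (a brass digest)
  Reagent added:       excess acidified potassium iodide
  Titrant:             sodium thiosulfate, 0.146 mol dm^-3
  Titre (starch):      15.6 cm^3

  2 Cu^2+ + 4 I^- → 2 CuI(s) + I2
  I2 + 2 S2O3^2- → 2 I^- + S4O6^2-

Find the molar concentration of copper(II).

0.0926 mol/L

n(S2O3^2-) = 0.0156 × 0.146 = 2.28 × 10^-3 mol
n(I2) = n(S2O3^2-)/2 = 1.14 × 10^-3 mol
From the 2:1 ratio, n(Cu2+) in the aliquot = 2/1 × 1.14 × 10^-3 = 2.28 × 10^-3 mol
[Cu2+] = 2.28 × 10^-3 / 0.0246 = 0.0926 mol/L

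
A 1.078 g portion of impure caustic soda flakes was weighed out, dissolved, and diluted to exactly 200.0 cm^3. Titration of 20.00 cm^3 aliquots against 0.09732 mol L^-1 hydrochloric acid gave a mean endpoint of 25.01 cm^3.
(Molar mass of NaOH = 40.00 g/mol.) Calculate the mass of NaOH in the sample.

NaOH + HCl → NaCl + H2O
n(HCl) per titration = 0.02501 × 0.09732 = 2.434 × 10^-3 mol
n(NaOH) in each aliquot = 2.434 × 10^-3 mol (1:1 ratio)
n(NaOH) in the whole flask = 2.434 × 10^-3 × 200.0/20.00 = 0.02434 mol
mass of NaOH = 0.02434 × 40.00 = 0.9736 g

0.9736 g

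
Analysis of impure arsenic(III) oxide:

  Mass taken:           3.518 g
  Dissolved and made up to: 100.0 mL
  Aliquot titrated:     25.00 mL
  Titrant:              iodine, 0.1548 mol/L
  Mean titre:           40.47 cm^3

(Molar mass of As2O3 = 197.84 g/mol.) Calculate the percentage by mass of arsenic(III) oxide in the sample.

70.46 %

As2O3 + 2 I2 + 2 H2O → As2O5 + 4 HI
n(I2) per titration = 0.04047 × 0.1548 = 6.265 × 10^-3 mol
From the 1:2 ratio, n(As2O3) in each aliquot = 1/2 × 6.265 × 10^-3 = 3.132 × 10^-3 mol
n(As2O3) in the whole flask = 3.132 × 10^-3 × 100.0/25.00 = 0.01253 mol
mass of As2O3 = 0.01253 × 197.84 = 2.479 g
% As2O3 = 2.479 / 3.518 × 100 = 70.46 %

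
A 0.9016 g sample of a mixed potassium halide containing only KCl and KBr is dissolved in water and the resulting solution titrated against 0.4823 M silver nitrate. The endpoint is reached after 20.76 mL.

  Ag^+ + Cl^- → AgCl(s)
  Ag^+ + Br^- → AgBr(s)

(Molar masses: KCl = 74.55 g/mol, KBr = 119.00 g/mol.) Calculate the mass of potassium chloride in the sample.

0.4862 g

n(AgNO3) = 0.02076 × 0.4823 = 0.01001 mol
Let x = n(KCl), y = n(KBr).
Titrant: 1x + 1y = 0.01001;  mass: 74.55x + 119.00y = 0.9016
Solving, x = 6.522 × 10^-3 mol, y = 3.491 × 10^-3 mol
mass of KCl = 6.522 × 10^-3 × 74.55 = 0.4862 g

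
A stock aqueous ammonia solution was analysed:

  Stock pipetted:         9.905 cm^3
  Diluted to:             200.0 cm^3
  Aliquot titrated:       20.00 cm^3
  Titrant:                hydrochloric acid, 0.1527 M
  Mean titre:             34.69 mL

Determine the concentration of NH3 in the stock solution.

NH3 + HCl → NH4Cl
n(HCl) = 0.03469 × 0.1527 = 5.297 × 10^-3 mol
n(NH3) in the aliquot = 5.297 × 10^-3 mol (1:1 ratio)
[NH3]_dilute = 5.297 × 10^-3 / 0.02000 = 0.2649 mol/L
Dilution factor = 200.0 / 9.905 = 20.19
[NH3]_stock = 0.2649 × 20.19 = 5.348 mol/L

5.348 M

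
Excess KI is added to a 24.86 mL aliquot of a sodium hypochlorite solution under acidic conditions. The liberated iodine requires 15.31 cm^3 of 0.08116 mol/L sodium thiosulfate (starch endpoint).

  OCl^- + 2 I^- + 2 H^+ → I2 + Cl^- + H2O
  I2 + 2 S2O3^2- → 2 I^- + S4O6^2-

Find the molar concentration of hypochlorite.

0.02499 mol/L

n(S2O3^2-) = 0.01531 × 0.08116 = 1.243 × 10^-3 mol
n(I2) = n(S2O3^2-)/2 = 6.213 × 10^-4 mol
n(OCl^-) in the aliquot = 6.213 × 10^-4 mol (1:1 ratio)
[OCl^-] = 6.213 × 10^-4 / 0.02486 = 0.02499 mol/L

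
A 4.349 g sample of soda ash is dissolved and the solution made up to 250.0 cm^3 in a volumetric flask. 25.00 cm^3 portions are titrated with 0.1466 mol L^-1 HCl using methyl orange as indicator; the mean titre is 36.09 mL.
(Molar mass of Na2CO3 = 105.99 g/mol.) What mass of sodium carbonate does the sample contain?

Na2CO3 + 2 HCl → 2 NaCl + H2O + CO2
n(HCl) per titration = 0.03609 × 0.1466 = 5.291 × 10^-3 mol
From the 1:2 ratio, n(Na2CO3) in each aliquot = 1/2 × 5.291 × 10^-3 = 2.645 × 10^-3 mol
n(Na2CO3) in the whole flask = 2.645 × 10^-3 × 250.0/25.00 = 0.02645 mol
mass of Na2CO3 = 0.02645 × 105.99 = 2.804 g

2.804 g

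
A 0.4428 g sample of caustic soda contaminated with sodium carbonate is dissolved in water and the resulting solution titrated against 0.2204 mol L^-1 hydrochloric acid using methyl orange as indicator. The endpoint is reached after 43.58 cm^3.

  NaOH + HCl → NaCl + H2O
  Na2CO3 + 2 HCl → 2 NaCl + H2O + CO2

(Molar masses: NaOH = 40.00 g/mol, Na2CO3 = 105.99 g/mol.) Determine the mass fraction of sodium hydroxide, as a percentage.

n(HCl) = 0.04358 × 0.2204 = 9.605 × 10^-3 mol
Let x = n(NaOH), y = n(Na2CO3).
Titrant: 1x + 2y = 9.605 × 10^-3;  mass: 40.00x + 105.99y = 0.4428
Solving, x = 5.096 × 10^-3 mol, y = 2.255 × 10^-3 mol
mass of NaOH = 5.096 × 10^-3 × 40.00 = 0.2038 g
% NaOH = 0.2038 / 0.4428 × 100 = 46.03 %

46.03 %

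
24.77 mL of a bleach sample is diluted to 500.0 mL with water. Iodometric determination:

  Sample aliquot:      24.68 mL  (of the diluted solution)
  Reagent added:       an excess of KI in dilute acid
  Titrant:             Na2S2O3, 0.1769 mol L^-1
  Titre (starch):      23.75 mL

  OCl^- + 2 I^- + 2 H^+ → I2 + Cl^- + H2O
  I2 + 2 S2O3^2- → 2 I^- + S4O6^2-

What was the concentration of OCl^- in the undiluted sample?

n(S2O3^2-) = 0.02375 × 0.1769 = 4.201 × 10^-3 mol
n(I2) = n(S2O3^2-)/2 = 2.101 × 10^-3 mol
n(OCl^-) in the aliquot = 2.101 × 10^-3 mol (1:1 ratio)
[OCl^-]_dilute = 2.101 × 10^-3 / 0.02468 = 0.08512 mol/L
[OCl^-]_original = 0.08512 × 500.0/24.77 = 1.718 mol/L

1.718 mol/L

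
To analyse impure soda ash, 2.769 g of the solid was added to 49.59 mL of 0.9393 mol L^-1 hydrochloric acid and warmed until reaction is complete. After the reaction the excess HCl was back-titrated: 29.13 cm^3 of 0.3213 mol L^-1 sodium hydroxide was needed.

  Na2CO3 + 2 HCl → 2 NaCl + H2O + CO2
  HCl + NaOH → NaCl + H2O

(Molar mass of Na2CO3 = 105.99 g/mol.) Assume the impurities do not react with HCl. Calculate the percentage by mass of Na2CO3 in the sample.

n(HCl) added = 0.04959 × 0.9393 = 0.04658 mol
n(NaOH) used in back-titration = 0.02913 × 0.3213 = 9.359 × 10^-3 mol
n(HCl) left over = 9.359 × 10^-3 mol (1:1 ratio)
n(HCl) consumed by analyte = 0.04658 − 9.359 × 10^-3 = 0.03722 mol
From the 1:2 ratio, n(Na2CO3) = 1/2 × 0.03722 = 0.01861 mol
mass of Na2CO3 = 0.01861 × 105.99 = 1.972 g
% Na2CO3 = 1.972 / 2.769 × 100 = 71.23 %

71.23 %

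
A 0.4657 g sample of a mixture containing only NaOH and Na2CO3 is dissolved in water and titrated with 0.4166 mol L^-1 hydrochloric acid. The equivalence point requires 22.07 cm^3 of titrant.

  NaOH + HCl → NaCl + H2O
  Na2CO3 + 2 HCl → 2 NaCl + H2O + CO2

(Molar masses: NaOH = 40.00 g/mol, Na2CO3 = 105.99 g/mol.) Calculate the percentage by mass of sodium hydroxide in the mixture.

14.25 %

n(HCl) = 0.02207 × 0.4166 = 9.194 × 10^-3 mol
Let x = n(NaOH), y = n(Na2CO3).
Titrant: 1x + 2y = 9.194 × 10^-3;  mass: 40.00x + 105.99y = 0.4657
Solving, x = 1.659 × 10^-3 mol, y = 3.768 × 10^-3 mol
mass of NaOH = 1.659 × 10^-3 × 40.00 = 0.06635 g
% NaOH = 0.06635 / 0.4657 × 100 = 14.25 %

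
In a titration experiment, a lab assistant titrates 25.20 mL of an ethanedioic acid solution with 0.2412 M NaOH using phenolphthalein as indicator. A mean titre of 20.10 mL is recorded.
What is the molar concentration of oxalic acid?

H2C2O4 + 2 NaOH → Na2C2O4 + 2 H2O
n(NaOH) = 0.02010 L × 0.2412 mol/L = 4.848 × 10^-3 mol
From the 1:2 mole ratio, n(H2C2O4) = 1/2 × 4.848 × 10^-3 = 2.424 × 10^-3 mol
[H2C2O4] = 2.424 × 10^-3 mol / 0.02520 L = 0.09619 mol/L

0.09619 M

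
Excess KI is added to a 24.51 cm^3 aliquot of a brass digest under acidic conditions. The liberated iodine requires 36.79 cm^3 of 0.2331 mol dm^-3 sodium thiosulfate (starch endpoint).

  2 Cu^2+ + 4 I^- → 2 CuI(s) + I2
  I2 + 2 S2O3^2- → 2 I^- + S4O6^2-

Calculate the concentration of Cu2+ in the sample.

n(S2O3^2-) = 0.03679 × 0.2331 = 8.576 × 10^-3 mol
n(I2) = n(S2O3^2-)/2 = 4.288 × 10^-3 mol
From the 2:1 ratio, n(Cu2+) in the aliquot = 2/1 × 4.288 × 10^-3 = 8.576 × 10^-3 mol
[Cu2+] = 8.576 × 10^-3 / 0.02451 = 0.3499 mol/L

0.3499 mol/L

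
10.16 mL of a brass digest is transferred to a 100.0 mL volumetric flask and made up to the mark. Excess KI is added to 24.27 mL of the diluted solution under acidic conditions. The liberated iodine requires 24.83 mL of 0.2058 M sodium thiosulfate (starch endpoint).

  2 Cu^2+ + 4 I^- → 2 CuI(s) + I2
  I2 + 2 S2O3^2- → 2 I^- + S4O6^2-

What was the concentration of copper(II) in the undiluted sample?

2.072 M

n(S2O3^2-) = 0.02483 × 0.2058 = 5.110 × 10^-3 mol
n(I2) = n(S2O3^2-)/2 = 2.555 × 10^-3 mol
From the 2:1 ratio, n(Cu2+) in the aliquot = 2/1 × 2.555 × 10^-3 = 5.110 × 10^-3 mol
[Cu2+]_dilute = 5.110 × 10^-3 / 0.02427 = 0.2105 mol/L
[Cu2+]_original = 0.2105 × 100.0/10.16 = 2.072 mol/L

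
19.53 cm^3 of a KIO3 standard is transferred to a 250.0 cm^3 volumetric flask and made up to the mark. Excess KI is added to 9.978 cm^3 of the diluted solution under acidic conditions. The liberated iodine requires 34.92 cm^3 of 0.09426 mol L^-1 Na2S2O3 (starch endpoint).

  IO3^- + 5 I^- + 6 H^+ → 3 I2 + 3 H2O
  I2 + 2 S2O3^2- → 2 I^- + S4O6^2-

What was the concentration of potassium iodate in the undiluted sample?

n(S2O3^2-) = 0.03492 × 0.09426 = 3.292 × 10^-3 mol
n(I2) = n(S2O3^2-)/2 = 1.646 × 10^-3 mol
From the 1:3 ratio, n(IO3^-) in the aliquot = 1/3 × 1.646 × 10^-3 = 5.486 × 10^-4 mol
[IO3^-]_dilute = 5.486 × 10^-4 / 0.009978 = 0.05498 mol/L
[IO3^-]_original = 0.05498 × 250.0/19.53 = 0.7038 mol/L

0.7038 mol/L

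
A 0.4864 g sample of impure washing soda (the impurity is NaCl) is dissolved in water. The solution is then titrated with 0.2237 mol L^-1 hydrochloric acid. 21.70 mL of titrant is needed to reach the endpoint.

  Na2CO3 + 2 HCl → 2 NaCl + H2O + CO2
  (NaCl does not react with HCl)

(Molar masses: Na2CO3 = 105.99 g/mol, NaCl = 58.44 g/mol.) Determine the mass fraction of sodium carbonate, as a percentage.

52.89 %

n(HCl) = 0.02170 × 0.2237 = 4.854 × 10^-3 mol
Let x = n(Na2CO3), y = n(NaCl).
Titrant: 2x = 4.854 × 10^-3;  mass: 105.99x + 58.44y = 0.4864
Solving, x = 2.427 × 10^-3 mol, y = 3.921 × 10^-3 mol
mass of Na2CO3 = 2.427 × 10^-3 × 105.99 = 0.2573 g
% Na2CO3 = 0.2573 / 0.4864 × 100 = 52.89 %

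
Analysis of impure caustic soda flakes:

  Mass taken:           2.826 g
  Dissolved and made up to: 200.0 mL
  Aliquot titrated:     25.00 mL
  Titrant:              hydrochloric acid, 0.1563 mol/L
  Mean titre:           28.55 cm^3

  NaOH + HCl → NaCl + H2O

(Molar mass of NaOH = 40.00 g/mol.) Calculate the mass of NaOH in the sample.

1.428 g

n(HCl) per titration = 0.02855 × 0.1563 = 4.462 × 10^-3 mol
n(NaOH) in each aliquot = 4.462 × 10^-3 mol (1:1 ratio)
n(NaOH) in the whole flask = 4.462 × 10^-3 × 200.0/25.00 = 0.03570 mol
mass of NaOH = 0.03570 × 40.00 = 1.428 g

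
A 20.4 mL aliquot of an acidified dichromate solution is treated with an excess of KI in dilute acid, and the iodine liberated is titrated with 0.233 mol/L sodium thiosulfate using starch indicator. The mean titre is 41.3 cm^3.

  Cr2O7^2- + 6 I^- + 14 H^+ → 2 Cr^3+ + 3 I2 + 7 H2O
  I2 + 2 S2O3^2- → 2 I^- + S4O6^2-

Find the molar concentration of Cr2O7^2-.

n(S2O3^2-) = 0.0413 × 0.233 = 9.62 × 10^-3 mol
n(I2) = n(S2O3^2-)/2 = 4.81 × 10^-3 mol
From the 1:3 ratio, n(Cr2O7^2-) in the aliquot = 1/3 × 4.81 × 10^-3 = 1.60 × 10^-3 mol
[Cr2O7^2-] = 1.60 × 10^-3 / 0.0204 = 0.0786 mol/L

0.0786 mol/L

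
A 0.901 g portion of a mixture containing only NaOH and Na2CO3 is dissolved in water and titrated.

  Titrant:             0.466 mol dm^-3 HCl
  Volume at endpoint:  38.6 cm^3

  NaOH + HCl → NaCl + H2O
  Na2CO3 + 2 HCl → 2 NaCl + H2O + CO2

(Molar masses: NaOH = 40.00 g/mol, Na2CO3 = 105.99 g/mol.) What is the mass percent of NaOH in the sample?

n(HCl) = 0.0386 × 0.466 = 0.0180 mol
Let x = n(NaOH), y = n(Na2CO3).
Titrant: 1x + 2y = 0.0180;  mass: 40.00x + 105.99y = 0.901
Solving, x = 4.02 × 10^-3 mol, y = 6.98 × 10^-3 mol
mass of NaOH = 4.02 × 10^-3 × 40.00 = 0.161 g
% NaOH = 0.161 / 0.901 × 100 = 17.9 %

17.9 %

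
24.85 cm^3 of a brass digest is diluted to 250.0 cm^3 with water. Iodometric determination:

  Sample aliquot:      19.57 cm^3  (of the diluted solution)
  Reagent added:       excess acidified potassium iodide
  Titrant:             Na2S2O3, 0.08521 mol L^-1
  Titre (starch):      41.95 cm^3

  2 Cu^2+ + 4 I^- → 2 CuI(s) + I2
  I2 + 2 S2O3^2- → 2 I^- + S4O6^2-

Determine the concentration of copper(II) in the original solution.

n(S2O3^2-) = 0.04195 × 0.08521 = 3.575 × 10^-3 mol
n(I2) = n(S2O3^2-)/2 = 1.787 × 10^-3 mol
From the 2:1 ratio, n(Cu2+) in the aliquot = 2/1 × 1.787 × 10^-3 = 3.575 × 10^-3 mol
[Cu2+]_dilute = 3.575 × 10^-3 / 0.01957 = 0.1827 mol/L
[Cu2+]_original = 0.1827 × 250.0/24.85 = 1.838 mol/L

1.838 mol/L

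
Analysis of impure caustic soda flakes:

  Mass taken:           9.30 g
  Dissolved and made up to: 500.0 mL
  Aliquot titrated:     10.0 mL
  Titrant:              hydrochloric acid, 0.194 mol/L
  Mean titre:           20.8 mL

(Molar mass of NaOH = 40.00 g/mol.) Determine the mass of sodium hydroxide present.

NaOH + HCl → NaCl + H2O
n(HCl) per titration = 0.0208 × 0.194 = 4.04 × 10^-3 mol
n(NaOH) in each aliquot = 4.04 × 10^-3 mol (1:1 ratio)
n(NaOH) in the whole flask = 4.04 × 10^-3 × 500.0/10.0 = 0.202 mol
mass of NaOH = 0.202 × 40.00 = 8.07 g

8.07 g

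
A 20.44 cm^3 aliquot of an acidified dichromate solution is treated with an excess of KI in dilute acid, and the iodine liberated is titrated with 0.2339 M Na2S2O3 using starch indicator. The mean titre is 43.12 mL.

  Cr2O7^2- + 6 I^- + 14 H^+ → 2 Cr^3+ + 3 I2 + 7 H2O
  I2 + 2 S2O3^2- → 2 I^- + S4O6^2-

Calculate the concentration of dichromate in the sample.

n(S2O3^2-) = 0.04312 × 0.2339 = 0.01009 mol
n(I2) = n(S2O3^2-)/2 = 5.043 × 10^-3 mol
From the 1:3 ratio, n(Cr2O7^2-) in the aliquot = 1/3 × 5.043 × 10^-3 = 1.681 × 10^-3 mol
[Cr2O7^2-] = 1.681 × 10^-3 / 0.02044 = 0.08224 mol/L

0.08224 M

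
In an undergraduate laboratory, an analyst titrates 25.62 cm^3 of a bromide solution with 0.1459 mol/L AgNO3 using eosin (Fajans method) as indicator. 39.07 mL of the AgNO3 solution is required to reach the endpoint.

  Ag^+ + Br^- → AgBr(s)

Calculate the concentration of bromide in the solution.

n(AgNO3) = 0.03907 L × 0.1459 mol/L = 5.700 × 10^-3 mol
n(Br-) = 5.700 × 10^-3 mol (1:1 mole ratio)
[Br-] = 5.700 × 10^-3 mol / 0.02562 L = 0.2225 mol/L

0.2225 mol/L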